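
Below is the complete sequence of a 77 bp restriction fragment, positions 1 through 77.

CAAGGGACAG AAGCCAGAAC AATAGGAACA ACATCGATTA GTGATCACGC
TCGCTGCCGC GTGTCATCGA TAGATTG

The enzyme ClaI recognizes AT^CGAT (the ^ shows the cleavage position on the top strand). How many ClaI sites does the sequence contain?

ATCGAT occurs starting at positions 33, 66.
ClaI cuts at 2 sites.

2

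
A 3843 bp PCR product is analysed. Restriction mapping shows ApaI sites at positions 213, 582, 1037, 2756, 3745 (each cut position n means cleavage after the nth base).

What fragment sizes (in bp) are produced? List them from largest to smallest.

Linear molecule, 5 cuts → 6 fragments:
  213 − 0 = 213 bp
  582 − 213 = 369 bp
  1037 − 582 = 455 bp
  2756 − 1037 = 1719 bp
  3745 − 2756 = 989 bp
  3843 − 3745 = 98 bp
Sorted largest to smallest: 1719, 989, 455, 369, 213, 98 bp.

1719, 989, 455, 369, 213, 98 bp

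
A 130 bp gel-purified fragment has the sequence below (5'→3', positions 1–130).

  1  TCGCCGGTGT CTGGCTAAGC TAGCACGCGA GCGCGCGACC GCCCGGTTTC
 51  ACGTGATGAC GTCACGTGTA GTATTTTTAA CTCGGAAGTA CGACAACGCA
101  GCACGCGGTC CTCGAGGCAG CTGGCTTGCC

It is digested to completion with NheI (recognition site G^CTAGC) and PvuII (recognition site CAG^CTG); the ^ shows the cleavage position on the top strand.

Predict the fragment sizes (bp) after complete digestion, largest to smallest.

101, 19, 10 bp

The NheI site (GCTAGC) starts at position 19.
NheI cuts after the first base of each site, so after position 19.
The PvuII site (CAGCTG) starts at position 118.
PvuII cuts after base 3 of each site, so after position 120.
Combined cut positions: 19, 120.
Linear molecule, 2 cuts → 3 fragments:
  1–19 → 19 bp
  20–120 → 101 bp
  121–130 → 10 bp
Sorted largest to smallest: 101, 19, 10 bp.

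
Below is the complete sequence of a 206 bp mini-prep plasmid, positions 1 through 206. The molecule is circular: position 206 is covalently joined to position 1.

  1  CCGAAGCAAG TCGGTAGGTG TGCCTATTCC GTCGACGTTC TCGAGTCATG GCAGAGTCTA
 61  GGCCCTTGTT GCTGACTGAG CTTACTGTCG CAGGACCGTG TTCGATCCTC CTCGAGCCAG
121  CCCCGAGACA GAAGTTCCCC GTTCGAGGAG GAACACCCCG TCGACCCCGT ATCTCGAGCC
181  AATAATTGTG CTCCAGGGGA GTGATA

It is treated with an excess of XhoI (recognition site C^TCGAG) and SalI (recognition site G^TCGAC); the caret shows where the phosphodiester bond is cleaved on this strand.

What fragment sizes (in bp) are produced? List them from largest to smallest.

XhoI sites (CTCGAG) start at positions 40, 111, 173.
XhoI cuts after the first base of each site, so after positions 40, 111, 173.
SalI sites (GTCGAC) start at positions 31, 160.
SalI cuts after the first base of each site, so after positions 31, 160.
Combined cut positions: 31, 40, 111, 160, 173.
Circular molecule, 5 cuts → 5 fragments:
  32–40 → 9 bp
  41–111 → 71 bp
  112–160 → 49 bp
  161–173 → 13 bp
  174–206 then 1–31 → 33 + 31 = 64 bp
Sorted largest to smallest: 71, 64, 49, 13, 9 bp.

71, 64, 49, 13, 9 bp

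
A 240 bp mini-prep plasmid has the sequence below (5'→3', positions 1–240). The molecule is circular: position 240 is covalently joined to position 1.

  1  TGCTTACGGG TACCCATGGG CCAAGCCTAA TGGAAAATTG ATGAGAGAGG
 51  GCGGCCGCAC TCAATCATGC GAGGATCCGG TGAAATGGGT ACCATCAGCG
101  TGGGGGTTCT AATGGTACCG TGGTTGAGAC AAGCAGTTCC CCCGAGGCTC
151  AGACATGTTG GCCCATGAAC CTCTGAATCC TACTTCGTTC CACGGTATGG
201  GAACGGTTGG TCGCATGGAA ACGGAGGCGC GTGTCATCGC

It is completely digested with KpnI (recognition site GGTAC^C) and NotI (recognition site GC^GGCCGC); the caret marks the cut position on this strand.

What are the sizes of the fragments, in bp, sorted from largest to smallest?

135, 40, 39, 26 bp

KpnI sites (GGTACC) start at positions 9, 88, 114.
KpnI cuts after base 5 of each site (before the last base), so after positions 13, 92, 118.
The NotI site (GCGGCCGC) starts at position 51.
NotI cuts after base 2 of each site, so after position 52.
Combined cut positions: 13, 52, 92, 118.
Circular molecule, 4 cuts → 4 fragments:
  14–52 → 39 bp
  53–92 → 40 bp
  93–118 → 26 bp
  119–240 then 1–13 → 122 + 13 = 135 bp
Sorted largest to smallest: 135, 40, 39, 26 bp.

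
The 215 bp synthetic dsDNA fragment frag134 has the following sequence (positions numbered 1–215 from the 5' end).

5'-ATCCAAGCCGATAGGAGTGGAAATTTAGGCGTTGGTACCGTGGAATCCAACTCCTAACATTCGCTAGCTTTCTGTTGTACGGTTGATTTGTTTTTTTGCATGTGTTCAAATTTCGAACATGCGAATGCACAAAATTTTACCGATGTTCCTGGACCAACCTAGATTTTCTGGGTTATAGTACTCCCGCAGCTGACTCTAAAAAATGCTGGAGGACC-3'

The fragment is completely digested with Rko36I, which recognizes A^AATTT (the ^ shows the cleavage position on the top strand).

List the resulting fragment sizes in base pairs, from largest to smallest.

87, 83, 24, 21 bp

Rko36I sites (AAATTT) start at positions 21, 108, 132.
Rko36I cuts after the first base of each site, so after positions 21, 108, 132.
Linear molecule, 3 cuts → 4 fragments:
  1–21 → 21 bp
  22–108 → 87 bp
  109–132 → 24 bp
  133–215 → 83 bp
Sorted largest to smallest: 87, 83, 24, 21 bp.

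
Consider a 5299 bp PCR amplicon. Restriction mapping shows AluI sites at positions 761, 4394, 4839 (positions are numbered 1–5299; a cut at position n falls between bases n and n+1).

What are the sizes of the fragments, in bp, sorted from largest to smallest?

Linear molecule, 3 cuts → 4 fragments:
  761 − 0 = 761 bp
  4394 − 761 = 3633 bp
  4839 − 4394 = 445 bp
  5299 − 4839 = 460 bp
Sorted largest to smallest: 3633, 761, 460, 445 bp.

3633, 761, 460, 445 bp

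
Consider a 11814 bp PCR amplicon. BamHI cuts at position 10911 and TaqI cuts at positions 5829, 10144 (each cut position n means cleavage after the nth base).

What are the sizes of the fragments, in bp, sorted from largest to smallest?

5829, 4315, 903, 767 bp

Combined cut positions (sorted): 5829, 10144, 10911.
Linear molecule, 3 cuts → 4 fragments:
  5829 − 0 = 5829 bp
  10144 − 5829 = 4315 bp
  10911 − 10144 = 767 bp
  11814 − 10911 = 903 bp
Sorted largest to smallest: 5829, 4315, 903, 767 bp.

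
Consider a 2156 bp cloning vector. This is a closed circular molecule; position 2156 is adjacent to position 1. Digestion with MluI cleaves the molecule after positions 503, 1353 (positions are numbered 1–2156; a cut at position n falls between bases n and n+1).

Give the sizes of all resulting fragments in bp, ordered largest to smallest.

Circular molecule, 2 cuts → 2 fragments:
  1353 − 503 = 850 bp
  wrap: 2156 − 1353 + 503 = 1306 bp
Sorted largest to smallest: 1306, 850 bp.

1306, 850 bp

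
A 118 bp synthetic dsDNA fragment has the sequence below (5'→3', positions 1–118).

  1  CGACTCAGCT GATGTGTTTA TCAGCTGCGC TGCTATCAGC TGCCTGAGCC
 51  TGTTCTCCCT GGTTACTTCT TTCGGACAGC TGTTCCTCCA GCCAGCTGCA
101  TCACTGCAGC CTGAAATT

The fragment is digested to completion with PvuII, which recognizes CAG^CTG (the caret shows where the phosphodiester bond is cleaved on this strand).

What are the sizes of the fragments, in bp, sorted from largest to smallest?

PvuII sites (CAGCTG) start at positions 6, 22, 37, 77, 93.
PvuII cuts after base 3 of each site, so after positions 8, 24, 39, 79, 95.
Linear molecule, 5 cuts → 6 fragments:
  1–8 → 8 bp
  9–24 → 16 bp
  25–39 → 15 bp
  40–79 → 40 bp
  80–95 → 16 bp
  96–118 → 23 bp
Sorted largest to smallest: 40, 23, 16, 16, 15, 8 bp.

40, 23, 16, 16, 15, 8 bp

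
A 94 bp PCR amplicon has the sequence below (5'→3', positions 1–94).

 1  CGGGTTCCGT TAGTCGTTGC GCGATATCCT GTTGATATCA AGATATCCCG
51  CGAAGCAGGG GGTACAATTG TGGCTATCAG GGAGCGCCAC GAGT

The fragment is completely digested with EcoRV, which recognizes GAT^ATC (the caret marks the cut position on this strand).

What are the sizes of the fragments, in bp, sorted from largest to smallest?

EcoRV sites (GATATC) start at positions 23, 34, 42.
EcoRV cuts after base 3 of each site, so after positions 25, 36, 44.
Linear molecule, 3 cuts → 4 fragments:
  1–25 → 25 bp
  26–36 → 11 bp
  37–44 → 8 bp
  45–94 → 50 bp
Sorted largest to smallest: 50, 25, 11, 8 bp.

50, 25, 11, 8 bp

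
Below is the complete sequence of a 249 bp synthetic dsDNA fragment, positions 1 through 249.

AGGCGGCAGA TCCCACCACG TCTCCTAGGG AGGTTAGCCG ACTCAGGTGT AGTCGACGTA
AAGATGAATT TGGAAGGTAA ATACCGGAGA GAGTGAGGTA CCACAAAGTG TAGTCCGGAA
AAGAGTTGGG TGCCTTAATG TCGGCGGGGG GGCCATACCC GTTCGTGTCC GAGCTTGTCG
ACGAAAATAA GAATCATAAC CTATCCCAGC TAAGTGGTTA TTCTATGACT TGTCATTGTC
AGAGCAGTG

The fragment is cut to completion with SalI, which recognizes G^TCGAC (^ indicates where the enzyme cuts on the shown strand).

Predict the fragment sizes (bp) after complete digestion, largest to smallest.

125, 72, 52 bp

SalI sites (GTCGAC) start at positions 52, 177.
SalI cuts after the first base of each site, so after positions 52, 177.
Linear molecule, 2 cuts → 3 fragments:
  1–52 → 52 bp
  53–177 → 125 bp
  178–249 → 72 bp
Sorted largest to smallest: 125, 72, 52 bp.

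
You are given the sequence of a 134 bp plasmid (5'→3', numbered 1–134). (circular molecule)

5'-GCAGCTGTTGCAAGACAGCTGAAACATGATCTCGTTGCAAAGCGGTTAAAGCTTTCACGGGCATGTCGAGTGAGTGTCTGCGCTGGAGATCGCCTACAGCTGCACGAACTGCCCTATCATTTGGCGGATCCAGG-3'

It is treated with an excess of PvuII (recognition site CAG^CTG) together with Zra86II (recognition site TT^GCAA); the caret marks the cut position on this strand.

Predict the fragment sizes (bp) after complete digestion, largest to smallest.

63, 39, 18, 9, 5 bp

PvuII sites (CAGCTG) start at positions 2, 16, 97.
PvuII cuts after base 3 of each site, so after positions 4, 18, 99.
Zra86II sites (TTGCAA) start at positions 8, 35.
Zra86II cuts after base 2 of each site, so after positions 9, 36.
Combined cut positions: 4, 9, 18, 36, 99.
Circular molecule, 5 cuts → 5 fragments:
  5–9 → 5 bp
  10–18 → 9 bp
  19–36 → 18 bp
  37–99 → 63 bp
  100–134 then 1–4 → 35 + 4 = 39 bp
Sorted largest to smallest: 63, 39, 18, 9, 5 bp.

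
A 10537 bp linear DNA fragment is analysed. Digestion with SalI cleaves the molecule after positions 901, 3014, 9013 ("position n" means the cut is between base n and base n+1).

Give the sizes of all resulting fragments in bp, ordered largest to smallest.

5999, 2113, 1524, 901 bp

Linear molecule, 3 cuts → 4 fragments:
  901 − 0 = 901 bp
  3014 − 901 = 2113 bp
  9013 − 3014 = 5999 bp
  10537 − 9013 = 1524 bp
Sorted largest to smallest: 5999, 2113, 1524, 901 bp.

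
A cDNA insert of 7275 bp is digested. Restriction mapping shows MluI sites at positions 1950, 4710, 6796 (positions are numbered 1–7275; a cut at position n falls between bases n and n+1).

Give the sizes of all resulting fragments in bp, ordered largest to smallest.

Linear molecule, 3 cuts → 4 fragments:
  1950 − 0 = 1950 bp
  4710 − 1950 = 2760 bp
  6796 − 4710 = 2086 bp
  7275 − 6796 = 479 bp
Sorted largest to smallest: 2760, 2086, 1950, 479 bp.

2760, 2086, 1950, 479 bp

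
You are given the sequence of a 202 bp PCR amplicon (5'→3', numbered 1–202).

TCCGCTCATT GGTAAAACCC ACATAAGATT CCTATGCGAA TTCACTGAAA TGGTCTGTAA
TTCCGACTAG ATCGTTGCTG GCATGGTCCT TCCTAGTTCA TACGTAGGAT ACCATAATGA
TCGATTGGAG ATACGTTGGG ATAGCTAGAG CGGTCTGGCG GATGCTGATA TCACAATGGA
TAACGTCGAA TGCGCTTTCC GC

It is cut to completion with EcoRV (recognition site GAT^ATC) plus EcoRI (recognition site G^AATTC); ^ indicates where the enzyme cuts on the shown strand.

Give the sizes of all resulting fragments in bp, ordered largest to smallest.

131, 38, 33 bp

The EcoRV site (GATATC) starts at position 167.
EcoRV cuts after base 3 of each site, so after position 169.
The EcoRI site (GAATTC) starts at position 38.
EcoRI cuts after the first base of each site, so after position 38.
Combined cut positions: 38, 169.
Linear molecule, 2 cuts → 3 fragments:
  1–38 → 38 bp
  39–169 → 131 bp
  170–202 → 33 bp
Sorted largest to smallest: 131, 38, 33 bp.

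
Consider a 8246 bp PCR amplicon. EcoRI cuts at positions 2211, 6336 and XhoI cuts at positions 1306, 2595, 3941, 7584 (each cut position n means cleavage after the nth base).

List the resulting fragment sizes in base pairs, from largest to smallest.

Combined cut positions (sorted): 1306, 2211, 2595, 3941, 6336, 7584.
Linear molecule, 6 cuts → 7 fragments:
  1306 − 0 = 1306 bp
  2211 − 1306 = 905 bp
  2595 − 2211 = 384 bp
  3941 − 2595 = 1346 bp
  6336 − 3941 = 2395 bp
  7584 − 6336 = 1248 bp
  8246 − 7584 = 662 bp
Sorted largest to smallest: 2395, 1346, 1306, 1248, 905, 662, 384 bp.

2395, 1346, 1306, 1248, 905, 662, 384 bp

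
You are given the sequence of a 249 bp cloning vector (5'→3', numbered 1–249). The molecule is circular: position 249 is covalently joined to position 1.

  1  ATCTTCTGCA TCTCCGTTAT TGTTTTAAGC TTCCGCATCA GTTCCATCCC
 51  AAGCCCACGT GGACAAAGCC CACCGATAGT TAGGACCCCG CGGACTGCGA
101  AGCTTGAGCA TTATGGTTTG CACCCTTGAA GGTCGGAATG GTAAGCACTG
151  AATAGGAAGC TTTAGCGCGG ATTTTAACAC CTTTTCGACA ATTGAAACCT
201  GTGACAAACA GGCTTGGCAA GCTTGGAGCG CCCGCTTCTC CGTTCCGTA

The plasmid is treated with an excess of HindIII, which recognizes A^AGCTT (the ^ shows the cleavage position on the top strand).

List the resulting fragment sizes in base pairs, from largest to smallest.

73, 62, 57, 57 bp

HindIII sites (AAGCTT) start at positions 27, 100, 157, 219.
HindIII cuts after the first base of each site, so after positions 27, 100, 157, 219.
Circular molecule, 4 cuts → 4 fragments:
  28–100 → 73 bp
  101–157 → 57 bp
  158–219 → 62 bp
  220–249 then 1–27 → 30 + 27 = 57 bp
Sorted largest to smallest: 73, 62, 57, 57 bp.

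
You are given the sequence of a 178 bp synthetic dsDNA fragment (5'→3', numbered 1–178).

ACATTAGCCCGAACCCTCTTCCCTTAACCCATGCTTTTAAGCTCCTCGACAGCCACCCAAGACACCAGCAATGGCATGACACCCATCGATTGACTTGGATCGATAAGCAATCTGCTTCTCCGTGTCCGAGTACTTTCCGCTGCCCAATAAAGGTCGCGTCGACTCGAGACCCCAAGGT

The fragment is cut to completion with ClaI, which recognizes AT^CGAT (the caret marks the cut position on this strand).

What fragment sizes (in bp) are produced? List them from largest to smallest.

ClaI sites (ATCGAT) start at positions 85, 99.
ClaI cuts after base 2 of each site, so after positions 86, 100.
Linear molecule, 2 cuts → 3 fragments:
  1–86 → 86 bp
  87–100 → 14 bp
  101–178 → 78 bp
Sorted largest to smallest: 86, 78, 14 bp.

86, 78, 14 bp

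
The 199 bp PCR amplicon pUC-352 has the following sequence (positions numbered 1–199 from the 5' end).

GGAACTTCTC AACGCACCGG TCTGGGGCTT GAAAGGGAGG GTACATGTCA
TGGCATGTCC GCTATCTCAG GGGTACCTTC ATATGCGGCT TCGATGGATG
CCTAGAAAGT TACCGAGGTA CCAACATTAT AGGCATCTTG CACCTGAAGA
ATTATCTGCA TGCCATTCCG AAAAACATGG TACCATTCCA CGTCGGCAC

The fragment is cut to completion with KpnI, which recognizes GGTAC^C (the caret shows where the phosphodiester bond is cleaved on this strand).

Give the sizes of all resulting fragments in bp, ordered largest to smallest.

KpnI sites (GGTACC) start at positions 72, 117, 179.
KpnI cuts after base 5 of each site (before the last base), so after positions 76, 121, 183.
Linear molecule, 3 cuts → 4 fragments:
  1–76 → 76 bp
  77–121 → 45 bp
  122–183 → 62 bp
  184–199 → 16 bp
Sorted largest to smallest: 76, 62, 45, 16 bp.

76, 62, 45, 16 bp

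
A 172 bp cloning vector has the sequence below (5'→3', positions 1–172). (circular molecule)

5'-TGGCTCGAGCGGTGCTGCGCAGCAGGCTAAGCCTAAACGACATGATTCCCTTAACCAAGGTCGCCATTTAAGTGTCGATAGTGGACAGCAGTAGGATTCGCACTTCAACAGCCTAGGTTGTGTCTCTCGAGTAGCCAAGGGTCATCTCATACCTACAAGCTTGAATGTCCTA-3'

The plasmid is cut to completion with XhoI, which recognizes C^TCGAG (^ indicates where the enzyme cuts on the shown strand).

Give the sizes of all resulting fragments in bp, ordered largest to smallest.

XhoI sites (CTCGAG) start at positions 4, 126.
XhoI cuts after the first base of each site, so after positions 4, 126.
Circular molecule, 2 cuts → 2 fragments:
  5–126 → 122 bp
  127–172 then 1–4 → 46 + 4 = 50 bp
Sorted largest to smallest: 122, 50 bp.

122, 50 bp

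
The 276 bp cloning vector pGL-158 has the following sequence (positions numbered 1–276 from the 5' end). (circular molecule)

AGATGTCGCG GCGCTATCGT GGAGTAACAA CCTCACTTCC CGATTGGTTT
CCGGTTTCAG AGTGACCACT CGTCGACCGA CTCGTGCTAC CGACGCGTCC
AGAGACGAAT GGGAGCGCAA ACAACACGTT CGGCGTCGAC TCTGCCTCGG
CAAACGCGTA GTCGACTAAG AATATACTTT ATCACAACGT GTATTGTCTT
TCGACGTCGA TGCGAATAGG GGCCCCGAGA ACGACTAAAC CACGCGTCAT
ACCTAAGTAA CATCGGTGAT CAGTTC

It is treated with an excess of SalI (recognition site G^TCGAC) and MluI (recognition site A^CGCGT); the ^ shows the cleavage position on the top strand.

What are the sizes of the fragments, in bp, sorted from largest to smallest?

106, 81, 42, 21, 19, 7 bp

SalI sites (GTCGAC) start at positions 72, 135, 161.
SalI cuts after the first base of each site, so after positions 72, 135, 161.
MluI sites (ACGCGT) start at positions 93, 154, 242.
MluI cuts after the first base of each site, so after positions 93, 154, 242.
Combined cut positions: 72, 93, 135, 154, 161, 242.
Circular molecule, 6 cuts → 6 fragments:
  73–93 → 21 bp
  94–135 → 42 bp
  136–154 → 19 bp
  155–161 → 7 bp
  162–242 → 81 bp
  243–276 then 1–72 → 34 + 72 = 106 bp
Sorted largest to smallest: 106, 81, 42, 21, 19, 7 bp.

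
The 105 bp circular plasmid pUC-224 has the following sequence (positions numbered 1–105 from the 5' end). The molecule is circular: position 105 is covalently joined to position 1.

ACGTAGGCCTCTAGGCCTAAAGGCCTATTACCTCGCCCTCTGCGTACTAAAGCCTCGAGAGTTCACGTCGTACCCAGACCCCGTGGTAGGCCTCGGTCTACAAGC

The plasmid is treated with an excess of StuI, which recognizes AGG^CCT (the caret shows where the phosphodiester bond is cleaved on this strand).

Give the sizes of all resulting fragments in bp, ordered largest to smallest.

67, 22, 8, 8 bp

StuI sites (AGGCCT) start at positions 5, 13, 21, 88.
StuI cuts after base 3 of each site, so after positions 7, 15, 23, 90.
Circular molecule, 4 cuts → 4 fragments:
  8–15 → 8 bp
  16–23 → 8 bp
  24–90 → 67 bp
  91–105 then 1–7 → 15 + 7 = 22 bp
Sorted largest to smallest: 67, 22, 8, 8 bp.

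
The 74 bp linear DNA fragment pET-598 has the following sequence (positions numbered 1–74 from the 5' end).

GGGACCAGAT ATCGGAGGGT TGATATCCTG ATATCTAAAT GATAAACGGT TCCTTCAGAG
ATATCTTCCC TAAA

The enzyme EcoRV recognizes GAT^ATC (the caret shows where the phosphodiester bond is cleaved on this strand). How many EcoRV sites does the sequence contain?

GATATC occurs starting at positions 8, 22, 30, 60.
EcoRV cuts at 4 sites.

4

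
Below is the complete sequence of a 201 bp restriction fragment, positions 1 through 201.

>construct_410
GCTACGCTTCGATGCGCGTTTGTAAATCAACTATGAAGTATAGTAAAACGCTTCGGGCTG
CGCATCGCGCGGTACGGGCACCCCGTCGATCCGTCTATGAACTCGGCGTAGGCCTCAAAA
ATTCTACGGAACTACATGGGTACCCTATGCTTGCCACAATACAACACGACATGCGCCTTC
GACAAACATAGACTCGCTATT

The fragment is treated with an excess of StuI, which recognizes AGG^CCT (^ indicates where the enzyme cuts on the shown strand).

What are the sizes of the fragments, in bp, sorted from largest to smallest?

The StuI site (AGGCCT) starts at position 110.
StuI cuts after base 3 of each site, so after position 112.
Linear molecule, 1 cut → 2 fragments:
  1–112 → 112 bp
  113–201 → 89 bp
Sorted largest to smallest: 112, 89 bp.

112, 89 bp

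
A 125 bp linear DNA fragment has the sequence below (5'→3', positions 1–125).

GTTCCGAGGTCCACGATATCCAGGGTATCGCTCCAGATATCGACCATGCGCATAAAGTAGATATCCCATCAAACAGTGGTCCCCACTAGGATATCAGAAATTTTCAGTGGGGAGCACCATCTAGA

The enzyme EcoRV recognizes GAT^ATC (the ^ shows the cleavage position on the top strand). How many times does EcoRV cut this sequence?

4

GATATC occurs starting at positions 15, 36, 60, 90.
EcoRV cuts at 4 sites.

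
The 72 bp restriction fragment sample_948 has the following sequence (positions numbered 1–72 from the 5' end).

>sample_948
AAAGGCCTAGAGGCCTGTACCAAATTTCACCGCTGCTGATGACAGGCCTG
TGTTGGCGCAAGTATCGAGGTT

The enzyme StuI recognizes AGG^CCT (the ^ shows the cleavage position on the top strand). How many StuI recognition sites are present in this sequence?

3

AGGCCT occurs starting at positions 3, 11, 44.
StuI cuts at 3 sites.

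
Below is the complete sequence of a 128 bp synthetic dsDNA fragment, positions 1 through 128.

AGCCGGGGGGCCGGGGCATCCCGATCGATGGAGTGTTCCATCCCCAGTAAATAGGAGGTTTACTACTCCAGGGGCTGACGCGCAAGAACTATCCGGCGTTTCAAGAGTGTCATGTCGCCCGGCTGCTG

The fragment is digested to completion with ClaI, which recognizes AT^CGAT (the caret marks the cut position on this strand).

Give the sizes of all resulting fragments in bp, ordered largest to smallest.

103, 25 bp

The ClaI site (ATCGAT) starts at position 24.
ClaI cuts after base 2 of each site, so after position 25.
Linear molecule, 1 cut → 2 fragments:
  1–25 → 25 bp
  26–128 → 103 bp
Sorted largest to smallest: 103, 25 bp.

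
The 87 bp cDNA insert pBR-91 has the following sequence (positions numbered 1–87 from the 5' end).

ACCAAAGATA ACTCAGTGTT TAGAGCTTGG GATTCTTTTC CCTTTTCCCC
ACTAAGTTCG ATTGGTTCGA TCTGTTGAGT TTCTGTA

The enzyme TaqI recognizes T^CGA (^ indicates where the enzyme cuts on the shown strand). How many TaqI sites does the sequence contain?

TCGA occurs starting at positions 58, 67.
TaqI cuts at 2 sites.

2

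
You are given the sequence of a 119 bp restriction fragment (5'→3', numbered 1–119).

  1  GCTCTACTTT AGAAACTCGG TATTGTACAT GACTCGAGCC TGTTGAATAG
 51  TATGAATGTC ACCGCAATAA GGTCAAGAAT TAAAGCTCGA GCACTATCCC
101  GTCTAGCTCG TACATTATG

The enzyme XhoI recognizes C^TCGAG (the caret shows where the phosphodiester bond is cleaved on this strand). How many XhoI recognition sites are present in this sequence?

CTCGAG occurs starting at positions 33, 86.
XhoI cuts at 2 sites.

2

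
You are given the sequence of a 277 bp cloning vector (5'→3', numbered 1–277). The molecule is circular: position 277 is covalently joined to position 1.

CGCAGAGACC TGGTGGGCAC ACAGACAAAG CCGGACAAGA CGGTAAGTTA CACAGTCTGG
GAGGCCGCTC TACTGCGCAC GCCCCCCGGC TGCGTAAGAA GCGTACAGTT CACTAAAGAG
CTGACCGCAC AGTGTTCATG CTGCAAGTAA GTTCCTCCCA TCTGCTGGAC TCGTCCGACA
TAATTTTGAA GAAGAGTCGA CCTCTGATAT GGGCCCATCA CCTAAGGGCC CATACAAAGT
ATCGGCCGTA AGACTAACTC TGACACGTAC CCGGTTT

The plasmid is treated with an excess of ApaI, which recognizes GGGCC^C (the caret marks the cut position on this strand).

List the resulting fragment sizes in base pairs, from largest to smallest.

262, 15 bp

ApaI sites (GGGCCC) start at positions 211, 226.
ApaI cuts after base 5 of each site (before the last base), so after positions 215, 230.
Circular molecule, 2 cuts → 2 fragments:
  216–230 → 15 bp
  231–277 then 1–215 → 47 + 215 = 262 bp
Sorted largest to smallest: 262, 15 bp.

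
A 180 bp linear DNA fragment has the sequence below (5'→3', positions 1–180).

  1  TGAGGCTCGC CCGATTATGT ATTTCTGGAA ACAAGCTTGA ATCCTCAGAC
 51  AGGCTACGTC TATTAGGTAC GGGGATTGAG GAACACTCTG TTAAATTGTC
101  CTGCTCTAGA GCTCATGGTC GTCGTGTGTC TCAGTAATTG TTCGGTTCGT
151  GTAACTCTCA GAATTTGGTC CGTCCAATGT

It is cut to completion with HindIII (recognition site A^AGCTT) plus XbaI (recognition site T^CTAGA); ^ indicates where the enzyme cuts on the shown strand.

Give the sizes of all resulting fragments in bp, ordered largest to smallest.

The HindIII site (AAGCTT) starts at position 33.
HindIII cuts after the first base of each site, so after position 33.
The XbaI site (TCTAGA) starts at position 105.
XbaI cuts after the first base of each site, so after position 105.
Combined cut positions: 33, 105.
Linear molecule, 2 cuts → 3 fragments:
  1–33 → 33 bp
  34–105 → 72 bp
  106–180 → 75 bp
Sorted largest to smallest: 75, 72, 33 bp.

75, 72, 33 bp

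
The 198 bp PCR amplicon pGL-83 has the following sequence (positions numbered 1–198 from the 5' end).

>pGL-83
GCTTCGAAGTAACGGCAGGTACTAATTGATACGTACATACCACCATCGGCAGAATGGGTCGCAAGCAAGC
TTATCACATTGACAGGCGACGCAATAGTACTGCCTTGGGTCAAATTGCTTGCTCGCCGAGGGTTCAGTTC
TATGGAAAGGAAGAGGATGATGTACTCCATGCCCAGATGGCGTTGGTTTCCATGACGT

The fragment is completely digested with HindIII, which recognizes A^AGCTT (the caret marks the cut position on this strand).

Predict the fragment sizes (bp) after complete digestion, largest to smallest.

131, 67 bp

The HindIII site (AAGCTT) starts at position 67.
HindIII cuts after the first base of each site, so after position 67.
Linear molecule, 1 cut → 2 fragments:
  1–67 → 67 bp
  68–198 → 131 bp
Sorted largest to smallest: 131, 67 bp.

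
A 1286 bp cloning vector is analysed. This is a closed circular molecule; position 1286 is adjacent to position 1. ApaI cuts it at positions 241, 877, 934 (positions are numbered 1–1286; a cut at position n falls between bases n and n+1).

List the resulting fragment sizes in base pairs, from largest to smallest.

636, 593, 57 bp

Circular molecule, 3 cuts → 3 fragments:
  877 − 241 = 636 bp
  934 − 877 = 57 bp
  wrap: 1286 − 934 + 241 = 593 bp
Sorted largest to smallest: 636, 593, 57 bp.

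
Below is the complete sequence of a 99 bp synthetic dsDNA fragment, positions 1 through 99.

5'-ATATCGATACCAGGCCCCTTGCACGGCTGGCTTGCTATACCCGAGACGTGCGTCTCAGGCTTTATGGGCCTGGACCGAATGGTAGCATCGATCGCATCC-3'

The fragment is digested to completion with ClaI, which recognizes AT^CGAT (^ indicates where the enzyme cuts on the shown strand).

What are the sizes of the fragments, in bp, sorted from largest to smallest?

84, 11, 4 bp

ClaI sites (ATCGAT) start at positions 3, 87.
ClaI cuts after base 2 of each site, so after positions 4, 88.
Linear molecule, 2 cuts → 3 fragments:
  1–4 → 4 bp
  5–88 → 84 bp
  89–99 → 11 bp
Sorted largest to smallest: 84, 11, 4 bp.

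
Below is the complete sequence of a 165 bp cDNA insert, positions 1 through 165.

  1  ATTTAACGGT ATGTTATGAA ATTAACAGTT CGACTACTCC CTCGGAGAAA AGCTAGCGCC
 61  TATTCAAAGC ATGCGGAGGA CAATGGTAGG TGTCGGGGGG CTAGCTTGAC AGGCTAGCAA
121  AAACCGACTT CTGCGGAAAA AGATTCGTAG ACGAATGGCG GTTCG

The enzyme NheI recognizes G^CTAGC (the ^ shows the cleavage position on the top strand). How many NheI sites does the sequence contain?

3

GCTAGC occurs starting at positions 52, 100, 113.
NheI cuts at 3 sites.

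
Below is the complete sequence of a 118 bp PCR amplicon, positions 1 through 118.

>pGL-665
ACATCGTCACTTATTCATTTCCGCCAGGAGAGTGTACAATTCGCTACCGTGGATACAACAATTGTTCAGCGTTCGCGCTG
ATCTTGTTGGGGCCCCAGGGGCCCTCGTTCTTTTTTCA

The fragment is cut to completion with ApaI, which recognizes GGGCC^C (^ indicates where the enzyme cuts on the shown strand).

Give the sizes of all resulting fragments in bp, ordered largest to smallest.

94, 15, 9 bp

ApaI sites (GGGCCC) start at positions 90, 99.
ApaI cuts after base 5 of each site (before the last base), so after positions 94, 103.
Linear molecule, 2 cuts → 3 fragments:
  1–94 → 94 bp
  95–103 → 9 bp
  104–118 → 15 bp
Sorted largest to smallest: 94, 15, 9 bp.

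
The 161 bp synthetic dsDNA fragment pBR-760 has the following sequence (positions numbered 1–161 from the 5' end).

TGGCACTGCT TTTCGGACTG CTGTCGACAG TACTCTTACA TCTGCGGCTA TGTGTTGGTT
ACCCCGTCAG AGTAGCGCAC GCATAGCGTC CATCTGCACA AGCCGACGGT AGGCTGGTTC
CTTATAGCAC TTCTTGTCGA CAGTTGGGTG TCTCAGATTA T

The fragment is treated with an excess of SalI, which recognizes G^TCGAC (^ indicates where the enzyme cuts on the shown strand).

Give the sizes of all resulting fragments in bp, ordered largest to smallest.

113, 25, 23 bp

SalI sites (GTCGAC) start at positions 23, 136.
SalI cuts after the first base of each site, so after positions 23, 136.
Linear molecule, 2 cuts → 3 fragments:
  1–23 → 23 bp
  24–136 → 113 bp
  137–161 → 25 bp
Sorted largest to smallest: 113, 25, 23 bp.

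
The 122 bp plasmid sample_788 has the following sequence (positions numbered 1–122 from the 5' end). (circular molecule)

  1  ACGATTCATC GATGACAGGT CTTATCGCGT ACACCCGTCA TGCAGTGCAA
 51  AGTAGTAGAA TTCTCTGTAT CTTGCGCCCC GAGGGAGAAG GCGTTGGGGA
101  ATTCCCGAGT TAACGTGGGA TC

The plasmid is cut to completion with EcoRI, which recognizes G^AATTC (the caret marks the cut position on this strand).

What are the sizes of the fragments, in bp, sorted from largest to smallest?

81, 41 bp

EcoRI sites (GAATTC) start at positions 58, 99.
EcoRI cuts after the first base of each site, so after positions 58, 99.
Circular molecule, 2 cuts → 2 fragments:
  59–99 → 41 bp
  100–122 then 1–58 → 23 + 58 = 81 bp
Sorted largest to smallest: 81, 41 bp.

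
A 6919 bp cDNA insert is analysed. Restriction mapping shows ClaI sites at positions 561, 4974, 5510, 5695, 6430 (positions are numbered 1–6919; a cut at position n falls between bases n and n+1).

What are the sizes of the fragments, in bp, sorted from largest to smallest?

Linear molecule, 5 cuts → 6 fragments:
  561 − 0 = 561 bp
  4974 − 561 = 4413 bp
  5510 − 4974 = 536 bp
  5695 − 5510 = 185 bp
  6430 − 5695 = 735 bp
  6919 − 6430 = 489 bp
Sorted largest to smallest: 4413, 735, 561, 536, 489, 185 bp.

4413, 735, 561, 536, 489, 185 bp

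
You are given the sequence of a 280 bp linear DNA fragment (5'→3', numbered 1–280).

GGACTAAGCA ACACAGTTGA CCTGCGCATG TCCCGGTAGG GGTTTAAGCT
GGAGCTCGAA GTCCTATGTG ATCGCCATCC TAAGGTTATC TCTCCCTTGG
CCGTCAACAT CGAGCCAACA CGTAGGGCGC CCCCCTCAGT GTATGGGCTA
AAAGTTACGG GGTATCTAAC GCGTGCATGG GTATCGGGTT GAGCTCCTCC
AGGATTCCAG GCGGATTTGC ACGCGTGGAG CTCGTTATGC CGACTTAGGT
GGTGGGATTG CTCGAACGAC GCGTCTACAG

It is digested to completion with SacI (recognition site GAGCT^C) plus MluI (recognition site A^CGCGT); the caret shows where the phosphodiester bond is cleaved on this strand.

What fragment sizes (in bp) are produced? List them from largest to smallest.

113, 56, 37, 26, 26, 11, 11 bp

SacI sites (GAGCTC) start at positions 52, 191, 228.
SacI cuts after base 5 of each site (before the last base), so after positions 56, 195, 232.
MluI sites (ACGCGT) start at positions 169, 221, 269.
MluI cuts after the first base of each site, so after positions 169, 221, 269.
Combined cut positions: 56, 169, 195, 221, 232, 269.
Linear molecule, 6 cuts → 7 fragments:
  1–56 → 56 bp
  57–169 → 113 bp
  170–195 → 26 bp
  196–221 → 26 bp
  222–232 → 11 bp
  233–269 → 37 bp
  270–280 → 11 bp
Sorted largest to smallest: 113, 56, 37, 26, 26, 11, 11 bp.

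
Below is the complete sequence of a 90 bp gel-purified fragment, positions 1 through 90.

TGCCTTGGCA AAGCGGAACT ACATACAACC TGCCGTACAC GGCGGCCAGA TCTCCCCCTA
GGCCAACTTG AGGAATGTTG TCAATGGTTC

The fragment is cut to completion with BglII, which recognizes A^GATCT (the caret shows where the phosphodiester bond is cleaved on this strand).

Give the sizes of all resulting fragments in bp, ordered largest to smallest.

48, 42 bp

The BglII site (AGATCT) starts at position 48.
BglII cuts after the first base of each site, so after position 48.
Linear molecule, 1 cut → 2 fragments:
  1–48 → 48 bp
  49–90 → 42 bp
Sorted largest to smallest: 48, 42 bp.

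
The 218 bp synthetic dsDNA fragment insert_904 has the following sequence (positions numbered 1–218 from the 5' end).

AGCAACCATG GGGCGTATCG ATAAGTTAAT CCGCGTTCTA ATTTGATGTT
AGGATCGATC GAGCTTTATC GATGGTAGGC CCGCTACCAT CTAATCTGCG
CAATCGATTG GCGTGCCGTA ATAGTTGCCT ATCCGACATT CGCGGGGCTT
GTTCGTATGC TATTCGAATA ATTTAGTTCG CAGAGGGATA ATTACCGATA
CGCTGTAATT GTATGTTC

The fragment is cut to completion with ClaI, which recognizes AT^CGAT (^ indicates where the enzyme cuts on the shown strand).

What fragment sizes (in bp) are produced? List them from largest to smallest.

ClaI sites (ATCGAT) start at positions 17, 54, 68, 103.
ClaI cuts after base 2 of each site, so after positions 18, 55, 69, 104.
Linear molecule, 4 cuts → 5 fragments:
  1–18 → 18 bp
  19–55 → 37 bp
  56–69 → 14 bp
  70–104 → 35 bp
  105–218 → 114 bp
Sorted largest to smallest: 114, 37, 35, 18, 14 bp.

114, 37, 35, 18, 14 bp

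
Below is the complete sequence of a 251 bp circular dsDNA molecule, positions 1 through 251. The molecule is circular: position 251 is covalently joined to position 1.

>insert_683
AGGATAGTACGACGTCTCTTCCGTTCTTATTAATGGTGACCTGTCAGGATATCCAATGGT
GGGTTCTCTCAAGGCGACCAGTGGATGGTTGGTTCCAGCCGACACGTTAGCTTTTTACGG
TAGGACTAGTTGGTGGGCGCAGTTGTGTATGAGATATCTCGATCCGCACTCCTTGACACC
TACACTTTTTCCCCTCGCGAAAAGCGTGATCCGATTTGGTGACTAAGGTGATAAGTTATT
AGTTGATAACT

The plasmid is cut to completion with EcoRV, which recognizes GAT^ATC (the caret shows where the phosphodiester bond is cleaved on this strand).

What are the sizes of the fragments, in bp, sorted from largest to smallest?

146, 105 bp

EcoRV sites (GATATC) start at positions 48, 153.
EcoRV cuts after base 3 of each site, so after positions 50, 155.
Circular molecule, 2 cuts → 2 fragments:
  51–155 → 105 bp
  156–251 then 1–50 → 96 + 50 = 146 bp
Sorted largest to smallest: 146, 105 bp.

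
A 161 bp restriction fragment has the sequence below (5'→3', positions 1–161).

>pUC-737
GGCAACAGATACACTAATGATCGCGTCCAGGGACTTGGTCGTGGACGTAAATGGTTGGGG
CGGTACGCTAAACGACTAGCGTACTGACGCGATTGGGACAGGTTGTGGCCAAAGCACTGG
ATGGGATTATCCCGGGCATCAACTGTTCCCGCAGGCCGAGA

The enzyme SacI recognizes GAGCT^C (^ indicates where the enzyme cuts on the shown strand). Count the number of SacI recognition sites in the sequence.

No occurrence of GAGCTC is present in the sequence.
SacI does not cut: 0 sites.

0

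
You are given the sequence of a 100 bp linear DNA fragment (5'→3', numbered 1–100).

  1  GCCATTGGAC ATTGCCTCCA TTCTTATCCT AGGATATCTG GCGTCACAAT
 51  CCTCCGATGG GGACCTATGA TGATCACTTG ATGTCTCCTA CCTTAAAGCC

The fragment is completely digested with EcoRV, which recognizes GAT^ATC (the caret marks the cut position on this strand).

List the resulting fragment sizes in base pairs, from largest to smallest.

The EcoRV site (GATATC) starts at position 33.
EcoRV cuts after base 3 of each site, so after position 35.
Linear molecule, 1 cut → 2 fragments:
  1–35 → 35 bp
  36–100 → 65 bp
Sorted largest to smallest: 65, 35 bp.

65, 35 bp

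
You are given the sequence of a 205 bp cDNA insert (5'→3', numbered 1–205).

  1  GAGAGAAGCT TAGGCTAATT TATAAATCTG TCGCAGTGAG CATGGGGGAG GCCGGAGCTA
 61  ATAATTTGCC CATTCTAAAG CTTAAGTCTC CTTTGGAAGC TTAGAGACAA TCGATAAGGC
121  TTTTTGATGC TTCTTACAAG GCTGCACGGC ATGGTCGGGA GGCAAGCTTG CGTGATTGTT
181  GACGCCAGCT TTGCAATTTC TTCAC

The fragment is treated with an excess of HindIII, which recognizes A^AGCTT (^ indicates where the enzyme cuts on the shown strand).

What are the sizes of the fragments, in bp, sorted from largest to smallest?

72, 67, 41, 19, 6 bp

HindIII sites (AAGCTT) start at positions 6, 78, 97, 164.
HindIII cuts after the first base of each site, so after positions 6, 78, 97, 164.
Linear molecule, 4 cuts → 5 fragments:
  1–6 → 6 bp
  7–78 → 72 bp
  79–97 → 19 bp
  98–164 → 67 bp
  165–205 → 41 bp
Sorted largest to smallest: 72, 67, 41, 19, 6 bp.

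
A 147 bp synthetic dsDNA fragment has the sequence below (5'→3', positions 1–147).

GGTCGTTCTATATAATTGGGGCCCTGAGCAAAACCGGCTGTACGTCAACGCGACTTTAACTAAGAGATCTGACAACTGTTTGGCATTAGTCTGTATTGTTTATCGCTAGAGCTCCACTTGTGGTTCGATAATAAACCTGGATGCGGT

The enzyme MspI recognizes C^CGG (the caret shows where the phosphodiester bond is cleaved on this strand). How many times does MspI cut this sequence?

1

CCGG occurs starting at position 34.
MspI cuts at 1 site.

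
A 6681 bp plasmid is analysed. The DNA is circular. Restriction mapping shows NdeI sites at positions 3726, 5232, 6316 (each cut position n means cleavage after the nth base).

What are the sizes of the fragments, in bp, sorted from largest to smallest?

4091, 1506, 1084 bp

Circular molecule, 3 cuts → 3 fragments:
  5232 − 3726 = 1506 bp
  6316 − 5232 = 1084 bp
  wrap: 6681 − 6316 + 3726 = 4091 bp
Sorted largest to smallest: 4091, 1506, 1084 bp.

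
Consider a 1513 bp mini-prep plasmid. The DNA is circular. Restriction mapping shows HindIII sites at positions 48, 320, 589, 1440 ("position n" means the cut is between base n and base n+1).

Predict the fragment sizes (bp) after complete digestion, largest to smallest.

Circular molecule, 4 cuts → 4 fragments:
  320 − 48 = 272 bp
  589 − 320 = 269 bp
  1440 − 589 = 851 bp
  wrap: 1513 − 1440 + 48 = 121 bp
Sorted largest to smallest: 851, 272, 269, 121 bp.

851, 272, 269, 121 bp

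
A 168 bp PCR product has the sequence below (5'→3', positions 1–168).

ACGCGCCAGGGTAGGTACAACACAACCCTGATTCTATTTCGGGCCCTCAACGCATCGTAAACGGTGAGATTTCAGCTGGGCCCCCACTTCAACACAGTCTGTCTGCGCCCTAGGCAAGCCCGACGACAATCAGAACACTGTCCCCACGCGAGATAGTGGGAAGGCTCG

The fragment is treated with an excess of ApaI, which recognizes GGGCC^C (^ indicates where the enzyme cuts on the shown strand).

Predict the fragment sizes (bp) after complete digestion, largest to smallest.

86, 45, 37 bp

ApaI sites (GGGCCC) start at positions 41, 78.
ApaI cuts after base 5 of each site (before the last base), so after positions 45, 82.
Linear molecule, 2 cuts → 3 fragments:
  1–45 → 45 bp
  46–82 → 37 bp
  83–168 → 86 bp
Sorted largest to smallest: 86, 45, 37 bp.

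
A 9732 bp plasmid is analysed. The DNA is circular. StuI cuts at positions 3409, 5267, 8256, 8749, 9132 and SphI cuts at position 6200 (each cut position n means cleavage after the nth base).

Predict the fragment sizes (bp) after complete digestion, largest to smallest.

4009, 2056, 1858, 933, 493, 383 bp

Combined cut positions (sorted): 3409, 5267, 6200, 8256, 8749, 9132.
Circular molecule, 6 cuts → 6 fragments:
  5267 − 3409 = 1858 bp
  6200 − 5267 = 933 bp
  8256 − 6200 = 2056 bp
  8749 − 8256 = 493 bp
  9132 − 8749 = 383 bp
  wrap: 9732 − 9132 + 3409 = 4009 bp
Sorted largest to smallest: 4009, 2056, 1858, 933, 493, 383 bp.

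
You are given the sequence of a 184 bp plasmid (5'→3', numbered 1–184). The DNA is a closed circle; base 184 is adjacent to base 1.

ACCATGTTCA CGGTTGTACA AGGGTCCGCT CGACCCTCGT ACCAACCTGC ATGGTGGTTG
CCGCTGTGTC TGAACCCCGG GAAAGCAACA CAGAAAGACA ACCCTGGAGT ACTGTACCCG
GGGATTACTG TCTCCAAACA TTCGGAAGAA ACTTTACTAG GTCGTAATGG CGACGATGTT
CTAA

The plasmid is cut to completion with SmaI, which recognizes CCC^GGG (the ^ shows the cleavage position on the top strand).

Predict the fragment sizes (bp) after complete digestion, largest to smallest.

SmaI sites (CCCGGG) start at positions 76, 117.
SmaI cuts after base 3 of each site, so after positions 78, 119.
Circular molecule, 2 cuts → 2 fragments:
  79–119 → 41 bp
  120–184 then 1–78 → 65 + 78 = 143 bp
Sorted largest to smallest: 143, 41 bp.

143, 41 bp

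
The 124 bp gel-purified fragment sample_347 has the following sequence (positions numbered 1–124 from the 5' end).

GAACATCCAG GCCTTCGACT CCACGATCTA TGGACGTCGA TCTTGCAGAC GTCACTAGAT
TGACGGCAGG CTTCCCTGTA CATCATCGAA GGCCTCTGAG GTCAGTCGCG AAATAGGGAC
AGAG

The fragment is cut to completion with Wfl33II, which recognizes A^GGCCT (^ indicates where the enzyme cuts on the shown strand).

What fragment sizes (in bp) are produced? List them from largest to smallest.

Wfl33II sites (AGGCCT) start at positions 9, 90.
Wfl33II cuts after the first base of each site, so after positions 9, 90.
Linear molecule, 2 cuts → 3 fragments:
  1–9 → 9 bp
  10–90 → 81 bp
  91–124 → 34 bp
Sorted largest to smallest: 81, 34, 9 bp.

81, 34, 9 bp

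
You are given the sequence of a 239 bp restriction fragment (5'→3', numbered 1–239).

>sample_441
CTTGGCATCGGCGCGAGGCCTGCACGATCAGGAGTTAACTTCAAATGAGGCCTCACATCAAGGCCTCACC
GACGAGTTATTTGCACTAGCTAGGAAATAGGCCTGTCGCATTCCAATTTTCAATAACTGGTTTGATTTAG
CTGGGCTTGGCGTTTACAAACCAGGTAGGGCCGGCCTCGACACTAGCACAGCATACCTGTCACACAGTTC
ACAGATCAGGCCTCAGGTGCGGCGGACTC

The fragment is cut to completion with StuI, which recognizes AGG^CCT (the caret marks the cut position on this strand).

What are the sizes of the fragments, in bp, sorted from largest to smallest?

StuI sites (AGGCCT) start at positions 16, 48, 61, 99, 218.
StuI cuts after base 3 of each site, so after positions 18, 50, 63, 101, 220.
Linear molecule, 5 cuts → 6 fragments:
  1–18 → 18 bp
  19–50 → 32 bp
  51–63 → 13 bp
  64–101 → 38 bp
  102–220 → 119 bp
  221–239 → 19 bp
Sorted largest to smallest: 119, 38, 32, 19, 18, 13 bp.

119, 38, 32, 19, 18, 13 bp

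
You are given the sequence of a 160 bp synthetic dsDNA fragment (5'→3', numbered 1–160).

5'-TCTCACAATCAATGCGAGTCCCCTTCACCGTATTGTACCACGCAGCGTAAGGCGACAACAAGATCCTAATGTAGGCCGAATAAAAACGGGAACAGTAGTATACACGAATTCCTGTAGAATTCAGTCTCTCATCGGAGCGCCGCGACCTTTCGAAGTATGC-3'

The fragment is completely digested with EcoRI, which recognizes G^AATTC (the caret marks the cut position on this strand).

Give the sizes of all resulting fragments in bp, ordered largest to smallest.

106, 43, 11 bp

EcoRI sites (GAATTC) start at positions 106, 117.
EcoRI cuts after the first base of each site, so after positions 106, 117.
Linear molecule, 2 cuts → 3 fragments:
  1–106 → 106 bp
  107–117 → 11 bp
  118–160 → 43 bp
Sorted largest to smallest: 106, 43, 11 bp.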